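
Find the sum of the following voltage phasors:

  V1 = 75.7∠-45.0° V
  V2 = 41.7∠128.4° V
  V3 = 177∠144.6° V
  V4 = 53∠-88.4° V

Step 1 — Convert each phasor to rectangular form:
  V1 = 75.7·(cos(-45.0°) + j·sin(-45.0°)) = 53.53 - j53.53 V
  V2 = 41.7·(cos(128.4°) + j·sin(128.4°)) = -25.9 + j32.68 V
  V3 = 177·(cos(144.6°) + j·sin(144.6°)) = -144.3 + j102.5 V
  V4 = 53·(cos(-88.4°) + j·sin(-88.4°)) = 1.48 - j52.98 V
Step 2 — Sum components: V_total = -115.2 + j28.71 V.
Step 3 — Convert to polar: |V_total| = 118.7 V, ∠V_total = 166.0°.

V_total = 118.7∠166.0° V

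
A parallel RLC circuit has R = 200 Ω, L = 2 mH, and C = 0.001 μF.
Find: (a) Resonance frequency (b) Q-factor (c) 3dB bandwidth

Step 1 — Resonance: ω₀ = 1/√(LC) = 1/√(0.002·1e-09) = 7.071e+05 rad/s.
Step 2 — f₀ = ω₀/(2π) = 1.125e+05 Hz.
Step 3 — Parallel Q: Q = R/(ω₀L) = 200/(7.071e+05·0.002) = 0.1414.
Step 4 — Bandwidth: Δω = ω₀/Q = 5e+06 rad/s; BW = Δω/(2π) = 7.958e+05 Hz.

(a) f₀ = 1.125e+05 Hz  (b) Q = 0.1414  (c) BW = 7.958e+05 Hz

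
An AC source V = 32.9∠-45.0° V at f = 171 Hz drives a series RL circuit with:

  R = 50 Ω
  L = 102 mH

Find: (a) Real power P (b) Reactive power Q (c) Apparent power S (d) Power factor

Step 1 — Angular frequency: ω = 2π·f = 2π·171 = 1074 rad/s.
Step 2 — Component impedances:
  R: Z = R = 50 Ω
  L: Z = jωL = j·1074·0.102 = 0 + j109.6 Ω
Step 3 — Series combination: Z_total = R + L = 50 + j109.6 Ω = 120.5∠65.5° Ω.
Step 4 — Source phasor: V = 32.9∠-45.0° V = 23.26 - j23.26 V.
Step 5 — Current: I = V / Z = -0.09554 - j0.2559 A = 0.2731∠-110.5° A.
Step 6 — Complex power: S = V·I* = 3.73 + j8.175 VA.
Step 7 — Real power: P = Re(S) = 3.73 W.
Step 8 — Reactive power: Q = Im(S) = 8.175 VAR.
Step 9 — Apparent power: |S| = 8.986 VA.
Step 10 — Power factor: PF = P/|S| = 0.4151 (lagging).

(a) P = 3.73 W  (b) Q = 8.175 VAR  (c) S = 8.986 VA  (d) PF = 0.4151 (lagging)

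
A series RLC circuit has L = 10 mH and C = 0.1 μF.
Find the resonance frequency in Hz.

Step 1 — Resonance condition Im(Z)=0 gives ω₀ = 1/√(LC).
Step 2 — ω₀ = 1/√(0.01·1e-07) = 3.162e+04 rad/s.
Step 3 — f₀ = ω₀/(2π) = 5033 Hz.

f₀ = 5033 Hz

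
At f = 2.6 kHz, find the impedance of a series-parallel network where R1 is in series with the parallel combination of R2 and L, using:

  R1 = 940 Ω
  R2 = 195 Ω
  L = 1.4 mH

Step 1 — Angular frequency: ω = 2π·f = 2π·2600 = 1.634e+04 rad/s.
Step 2 — Component impedances:
  R1: Z = R = 940 Ω
  R2: Z = R = 195 Ω
  L: Z = jωL = j·1.634e+04·0.0014 = 0 + j22.87 Ω
Step 3 — Parallel branch: R2 || L = 1/(1/R2 + 1/L) = 2.646 + j22.56 Ω.
Step 4 — Series with R1: Z_total = R1 + (R2 || L) = 942.6 + j22.56 Ω = 942.9∠1.4° Ω.

Z = 942.6 + j22.56 Ω = 942.9∠1.4° Ω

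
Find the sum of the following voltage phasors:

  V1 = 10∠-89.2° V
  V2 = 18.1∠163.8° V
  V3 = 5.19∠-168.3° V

Step 1 — Convert each phasor to rectangular form:
  V1 = 10·(cos(-89.2°) + j·sin(-89.2°)) = 0.1396 - j9.999 V
  V2 = 18.1·(cos(163.8°) + j·sin(163.8°)) = -17.38 + j5.05 V
  V3 = 5.19·(cos(-168.3°) + j·sin(-168.3°)) = -5.082 - j1.052 V
Step 2 — Sum components: V_total = -22.32 - j6.002 V.
Step 3 — Convert to polar: |V_total| = 23.12 V, ∠V_total = -165.0°.

V_total = 23.12∠-165.0° V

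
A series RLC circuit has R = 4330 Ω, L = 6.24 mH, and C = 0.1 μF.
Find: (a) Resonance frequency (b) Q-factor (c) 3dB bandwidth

Step 1 — Resonance: ω₀ = 1/√(LC) = 1/√(0.00624·1e-07) = 4.003e+04 rad/s.
Step 2 — f₀ = ω₀/(2π) = 6371 Hz.
Step 3 — Series Q: Q = ω₀L/R = 4.003e+04·0.00624/4330 = 0.05769.
Step 4 — Bandwidth: Δω = ω₀/Q = 6.939e+05 rad/s; BW = Δω/(2π) = 1.104e+05 Hz.

(a) f₀ = 6371 Hz  (b) Q = 0.05769  (c) BW = 1.104e+05 Hz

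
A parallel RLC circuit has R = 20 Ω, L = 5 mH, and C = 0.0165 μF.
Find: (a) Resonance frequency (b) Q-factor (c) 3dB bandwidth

Step 1 — Resonance: ω₀ = 1/√(LC) = 1/√(0.005·1.65e-08) = 1.101e+05 rad/s.
Step 2 — f₀ = ω₀/(2π) = 1.752e+04 Hz.
Step 3 — Parallel Q: Q = R/(ω₀L) = 20/(1.101e+05·0.005) = 0.03633.
Step 4 — Bandwidth: Δω = ω₀/Q = 3.03e+06 rad/s; BW = Δω/(2π) = 4.823e+05 Hz.

(a) f₀ = 1.752e+04 Hz  (b) Q = 0.03633  (c) BW = 4.823e+05 Hz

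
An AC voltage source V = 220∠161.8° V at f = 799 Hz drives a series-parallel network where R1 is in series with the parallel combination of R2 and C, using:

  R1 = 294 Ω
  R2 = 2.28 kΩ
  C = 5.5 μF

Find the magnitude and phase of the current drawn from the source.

Step 1 — Angular frequency: ω = 2π·f = 2π·799 = 5020 rad/s.
Step 2 — Component impedances:
  R1: Z = R = 294 Ω
  R2: Z = R = 2280 Ω
  C: Z = 1/(jωC) = -j/(ω·C) = 0 - j36.22 Ω
Step 3 — Parallel branch: R2 || C = 1/(1/R2 + 1/C) = 0.5751 - j36.21 Ω.
Step 4 — Series with R1: Z_total = R1 + (R2 || C) = 294.6 - j36.21 Ω = 296.8∠-7.0° Ω.
Step 5 — Source phasor: V = 220∠161.8° V = -209 + j68.71 V.
Step 6 — Ohm's law: I = V / Z_total = (-209 + j68.71) / (294.6 - j36.21) = -0.7272 + j0.1439 A.
Step 7 — Convert to polar: |I| = 0.7413 A, ∠I = 168.8°.

I = 0.7413∠168.8° A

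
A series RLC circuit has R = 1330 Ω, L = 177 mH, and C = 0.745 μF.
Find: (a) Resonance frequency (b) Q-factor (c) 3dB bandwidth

Step 1 — Resonance condition Im(Z)=0 gives ω₀ = 1/√(LC).
Step 2 — ω₀ = 1/√(0.177·7.45e-07) = 2754 rad/s.
Step 3 — f₀ = ω₀/(2π) = 438.3 Hz.
Step 4 — Series Q: Q = ω₀L/R = 2754·0.177/1330 = 0.3665.
Step 5 — 3dB bandwidth: Δω = ω₀/Q = 7514 rad/s; BW = Δω/(2π) = 1196 Hz.

(a) f₀ = 438.3 Hz  (b) Q = 0.3665  (c) BW = 1196 Hz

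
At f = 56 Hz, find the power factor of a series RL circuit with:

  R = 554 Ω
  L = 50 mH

Step 1 — Angular frequency: ω = 2π·f = 2π·56 = 351.9 rad/s.
Step 2 — Component impedances:
  R: Z = R = 554 Ω
  L: Z = jωL = j·351.9·0.05 = 0 + j17.59 Ω
Step 3 — Series combination: Z_total = R + L = 554 + j17.59 Ω = 554.3∠1.8° Ω.
Step 4 — Power factor: PF = cos(φ) = Re(Z)/|Z| = 554/554.3 = 0.9995.
Step 5 — Type: Im(Z) = 17.59 ⇒ lagging (phase φ = 1.8°).

PF = 0.9995 (lagging, φ = 1.8°)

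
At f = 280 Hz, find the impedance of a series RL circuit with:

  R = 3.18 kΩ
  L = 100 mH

Step 1 — Angular frequency: ω = 2π·f = 2π·280 = 1759 rad/s.
Step 2 — Component impedances:
  R: Z = R = 3180 Ω
  L: Z = jωL = j·1759·0.1 = 0 + j175.9 Ω
Step 3 — Series combination: Z_total = R + L = 3180 + j175.9 Ω = 3185∠3.2° Ω.

Z = 3180 + j175.9 Ω = 3185∠3.2° Ω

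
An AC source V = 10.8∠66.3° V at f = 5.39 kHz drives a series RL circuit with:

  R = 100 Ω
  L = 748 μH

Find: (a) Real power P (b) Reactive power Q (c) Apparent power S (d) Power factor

Step 1 — Angular frequency: ω = 2π·f = 2π·5390 = 3.387e+04 rad/s.
Step 2 — Component impedances:
  R: Z = R = 100 Ω
  L: Z = jωL = j·3.387e+04·0.000748 = 0 + j25.33 Ω
Step 3 — Series combination: Z_total = R + L = 100 + j25.33 Ω = 103.2∠14.2° Ω.
Step 4 — Source phasor: V = 10.8∠66.3° V = 4.341 + j9.889 V.
Step 5 — Current: I = V / Z = 0.06433 + j0.08259 A = 0.1047∠52.1° A.
Step 6 — Complex power: S = V·I* = 1.096 + j0.2777 VA.
Step 7 — Real power: P = Re(S) = 1.096 W.
Step 8 — Reactive power: Q = Im(S) = 0.2777 VAR.
Step 9 — Apparent power: |S| = 1.131 VA.
Step 10 — Power factor: PF = P/|S| = 0.9694 (lagging).

(a) P = 1.096 W  (b) Q = 0.2777 VAR  (c) S = 1.131 VA  (d) PF = 0.9694 (lagging)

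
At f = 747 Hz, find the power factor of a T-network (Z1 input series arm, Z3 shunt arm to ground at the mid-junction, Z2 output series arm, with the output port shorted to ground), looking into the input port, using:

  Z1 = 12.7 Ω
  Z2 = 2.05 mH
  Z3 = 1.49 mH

Step 1 — Angular frequency: ω = 2π·f = 2π·747 = 4694 rad/s.
Step 2 — Component impedances:
  Z1: Z = R = 12.7 Ω
  Z2: Z = jωL = j·4694·0.00205 = 0 + j9.622 Ω
  Z3: Z = jωL = j·4694·0.00149 = 0 + j6.993 Ω
Step 3 — With the output port shorted to ground, the output series arm Z2 runs from the junction to ground; the shunt arm Z3 also runs from the junction to ground. They appear in parallel: Z3 || Z2 = 0 + j4.05 Ω.
Step 4 — Series with input arm Z1: Z_in = Z1 + (Z3 || Z2) = 12.7 + j4.05 Ω = 13.33∠17.7° Ω.
Step 5 — Power factor: PF = cos(φ) = Re(Z)/|Z| = 12.7/13.33 = 0.9527.
Step 6 — Type: Im(Z) = 4.05 ⇒ lagging (phase φ = 17.7°).

PF = 0.9527 (lagging, φ = 17.7°)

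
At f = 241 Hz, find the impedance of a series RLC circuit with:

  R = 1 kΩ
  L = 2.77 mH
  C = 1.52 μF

Step 1 — Angular frequency: ω = 2π·f = 2π·241 = 1514 rad/s.
Step 2 — Component impedances:
  R: Z = R = 1000 Ω
  L: Z = jωL = j·1514·0.00277 = 0 + j4.194 Ω
  C: Z = 1/(jωC) = -j/(ω·C) = 0 - j434.5 Ω
Step 3 — Series combination: Z_total = R + L + C = 1000 - j430.3 Ω = 1089∠-23.3° Ω.

Z = 1000 - j430.3 Ω = 1089∠-23.3° Ω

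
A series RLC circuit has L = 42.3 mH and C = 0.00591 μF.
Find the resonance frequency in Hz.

Step 1 — Resonance condition Im(Z)=0 gives ω₀ = 1/√(LC).
Step 2 — ω₀ = 1/√(0.0423·5.91e-09) = 6.325e+04 rad/s.
Step 3 — f₀ = ω₀/(2π) = 1.007e+04 Hz.

f₀ = 1.007e+04 Hz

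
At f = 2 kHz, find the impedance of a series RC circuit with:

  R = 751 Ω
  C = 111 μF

Step 1 — Angular frequency: ω = 2π·f = 2π·2000 = 1.257e+04 rad/s.
Step 2 — Component impedances:
  R: Z = R = 751 Ω
  C: Z = 1/(jωC) = -j/(ω·C) = 0 - j0.7169 Ω
Step 3 — Series combination: Z_total = R + C = 751 - j0.7169 Ω = 751∠-0.1° Ω.

Z = 751 - j0.7169 Ω = 751∠-0.1° Ω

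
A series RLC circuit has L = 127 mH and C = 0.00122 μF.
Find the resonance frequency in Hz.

Step 1 — Resonance condition Im(Z)=0 gives ω₀ = 1/√(LC).
Step 2 — ω₀ = 1/√(0.127·1.22e-09) = 8.034e+04 rad/s.
Step 3 — f₀ = ω₀/(2π) = 1.279e+04 Hz.

f₀ = 1.279e+04 Hz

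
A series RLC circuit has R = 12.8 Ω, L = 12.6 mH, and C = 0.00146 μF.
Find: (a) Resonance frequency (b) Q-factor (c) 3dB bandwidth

Step 1 — Resonance condition Im(Z)=0 gives ω₀ = 1/√(LC).
Step 2 — ω₀ = 1/√(0.0126·1.46e-09) = 2.332e+05 rad/s.
Step 3 — f₀ = ω₀/(2π) = 3.711e+04 Hz.
Step 4 — Series Q: Q = ω₀L/R = 2.332e+05·0.0126/12.8 = 229.5.
Step 5 — 3dB bandwidth: Δω = ω₀/Q = 1016 rad/s; BW = Δω/(2π) = 161.7 Hz.

(a) f₀ = 3.711e+04 Hz  (b) Q = 229.5  (c) BW = 161.7 Hz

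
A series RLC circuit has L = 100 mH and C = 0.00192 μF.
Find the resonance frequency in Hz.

Step 1 — Resonance condition Im(Z)=0 gives ω₀ = 1/√(LC).
Step 2 — ω₀ = 1/√(0.1·1.92e-09) = 7.217e+04 rad/s.
Step 3 — f₀ = ω₀/(2π) = 1.149e+04 Hz.

f₀ = 1.149e+04 Hz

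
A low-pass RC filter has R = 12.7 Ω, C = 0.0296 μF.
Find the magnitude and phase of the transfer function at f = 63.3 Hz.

Step 1 — Angular frequency: ω = 2π·63.3 = 397.7 rad/s.
Step 2 — Transfer function: H(jω) = 1/(1 + jωRC).
Step 3 — Denominator: 1 + jωRC = 1 + j·397.7·12.7·2.96e-08 = 1 + j0.0001495.
Step 4 — H = 1 - j0.0001495.
Step 5 — Magnitude: |H| = 1 (-0.0 dB); phase: φ = -0.0°.

|H| = 1 (-0.0 dB), φ = -0.0°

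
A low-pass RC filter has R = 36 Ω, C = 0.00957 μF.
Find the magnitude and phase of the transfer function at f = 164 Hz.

Step 1 — Angular frequency: ω = 2π·164 = 1030 rad/s.
Step 2 — Transfer function: H(jω) = 1/(1 + jωRC).
Step 3 — Denominator: 1 + jωRC = 1 + j·1030·36·9.57e-09 = 1 + j0.000355.
Step 4 — H = 1 - j0.000355.
Step 5 — Magnitude: |H| = 1 (-0.0 dB); phase: φ = -0.0°.

|H| = 1 (-0.0 dB), φ = -0.0°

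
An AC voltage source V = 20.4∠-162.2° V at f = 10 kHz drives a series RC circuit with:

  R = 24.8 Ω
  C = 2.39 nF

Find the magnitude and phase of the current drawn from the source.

Step 1 — Angular frequency: ω = 2π·f = 2π·1e+04 = 6.283e+04 rad/s.
Step 2 — Component impedances:
  R: Z = R = 24.8 Ω
  C: Z = 1/(jωC) = -j/(ω·C) = 0 - j6659 Ω
Step 3 — Series combination: Z_total = R + C = 24.8 - j6659 Ω = 6659∠-89.8° Ω.
Step 4 — Source phasor: V = 20.4∠-162.2° V = -19.42 - j6.236 V.
Step 5 — Ohm's law: I = V / Z_total = (-19.42 - j6.236) / (24.8 - j6659) = 0.0009256 - j0.00292 A.
Step 6 — Convert to polar: |I| = 0.003063 A, ∠I = -72.4°.

I = 0.003063∠-72.4° A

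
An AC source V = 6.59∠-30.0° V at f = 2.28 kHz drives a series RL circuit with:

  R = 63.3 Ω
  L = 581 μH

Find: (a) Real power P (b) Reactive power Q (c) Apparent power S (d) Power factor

Step 1 — Angular frequency: ω = 2π·f = 2π·2280 = 1.433e+04 rad/s.
Step 2 — Component impedances:
  R: Z = R = 63.3 Ω
  L: Z = jωL = j·1.433e+04·0.000581 = 0 + j8.323 Ω
Step 3 — Series combination: Z_total = R + L = 63.3 + j8.323 Ω = 63.84∠7.5° Ω.
Step 4 — Source phasor: V = 6.59∠-30.0° V = 5.707 - j3.295 V.
Step 5 — Current: I = V / Z = 0.0819 - j0.06282 A = 0.1032∠-37.5° A.
Step 6 — Complex power: S = V·I* = 0.6744 + j0.08868 VA.
Step 7 — Real power: P = Re(S) = 0.6744 W.
Step 8 — Reactive power: Q = Im(S) = 0.08868 VAR.
Step 9 — Apparent power: |S| = 0.6802 VA.
Step 10 — Power factor: PF = P/|S| = 0.9915 (lagging).

(a) P = 0.6744 W  (b) Q = 0.08868 VAR  (c) S = 0.6802 VA  (d) PF = 0.9915 (lagging)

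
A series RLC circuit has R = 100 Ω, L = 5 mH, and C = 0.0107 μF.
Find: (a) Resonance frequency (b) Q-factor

Step 1 — Resonance condition Im(Z)=0 gives ω₀ = 1/√(LC).
Step 2 — ω₀ = 1/√(0.005·1.07e-08) = 1.367e+05 rad/s.
Step 3 — f₀ = ω₀/(2π) = 2.176e+04 Hz.
Step 4 — Series Q: Q = ω₀L/R = 1.367e+05·0.005/100 = 6.836.

(a) f₀ = 2.176e+04 Hz  (b) Q = 6.836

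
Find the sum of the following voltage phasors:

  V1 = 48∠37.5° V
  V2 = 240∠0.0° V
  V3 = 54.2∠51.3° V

Step 1 — Convert each phasor to rectangular form:
  V1 = 48·(cos(37.5°) + j·sin(37.5°)) = 38.08 + j29.22 V
  V2 = 240·(cos(0.0°) + j·sin(0.0°)) = 240 V
  V3 = 54.2·(cos(51.3°) + j·sin(51.3°)) = 33.89 + j42.3 V
Step 2 — Sum components: V_total = 312 + j71.52 V.
Step 3 — Convert to polar: |V_total| = 320.1 V, ∠V_total = 12.9°.

V_total = 320.1∠12.9° V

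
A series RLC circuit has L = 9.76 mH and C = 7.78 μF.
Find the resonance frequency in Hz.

Step 1 — Resonance condition Im(Z)=0 gives ω₀ = 1/√(LC).
Step 2 — ω₀ = 1/√(0.00976·7.78e-06) = 3629 rad/s.
Step 3 — f₀ = ω₀/(2π) = 577.6 Hz.

f₀ = 577.6 Hz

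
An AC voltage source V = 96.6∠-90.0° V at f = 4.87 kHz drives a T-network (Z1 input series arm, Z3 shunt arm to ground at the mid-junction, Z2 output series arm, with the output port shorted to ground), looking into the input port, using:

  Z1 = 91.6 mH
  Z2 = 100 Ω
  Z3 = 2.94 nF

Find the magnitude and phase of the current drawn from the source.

Step 1 — Angular frequency: ω = 2π·f = 2π·4870 = 3.06e+04 rad/s.
Step 2 — Component impedances:
  Z1: Z = jωL = j·3.06e+04·0.0916 = 0 + j2803 Ω
  Z2: Z = R = 100 Ω
  Z3: Z = 1/(jωC) = -j/(ω·C) = 0 - j1.112e+04 Ω
Step 3 — With the output port shorted to ground, the output series arm Z2 runs from the junction to ground; the shunt arm Z3 also runs from the junction to ground. They appear in parallel: Z3 || Z2 = 99.99 - j0.8995 Ω.
Step 4 — Series with input arm Z1: Z_in = Z1 + (Z3 || Z2) = 99.99 + j2802 Ω = 2804∠88.0° Ω.
Step 5 — Source phasor: V = 96.6∠-90.0° V = 0 - j96.6 V.
Step 6 — Ohm's law: I = V / Z_total = (0 - j96.6) / (99.99 + j2802) = -0.03443 - j0.001229 A.
Step 7 — Convert to polar: |I| = 0.03445 A, ∠I = -178.0°.

I = 0.03445∠-178.0° A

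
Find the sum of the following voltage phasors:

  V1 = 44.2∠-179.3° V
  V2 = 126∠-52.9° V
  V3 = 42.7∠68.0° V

Step 1 — Convert each phasor to rectangular form:
  V1 = 44.2·(cos(-179.3°) + j·sin(-179.3°)) = -44.2 - j0.54 V
  V2 = 126·(cos(-52.9°) + j·sin(-52.9°)) = 76 - j100.5 V
  V3 = 42.7·(cos(68.0°) + j·sin(68.0°)) = 16 + j39.59 V
Step 2 — Sum components: V_total = 47.8 - j61.44 V.
Step 3 — Convert to polar: |V_total| = 77.85 V, ∠V_total = -52.1°.

V_total = 77.85∠-52.1° V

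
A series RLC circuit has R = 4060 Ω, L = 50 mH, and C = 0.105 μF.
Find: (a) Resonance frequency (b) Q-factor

Step 1 — Resonance condition Im(Z)=0 gives ω₀ = 1/√(LC).
Step 2 — ω₀ = 1/√(0.05·1.05e-07) = 1.38e+04 rad/s.
Step 3 — f₀ = ω₀/(2π) = 2197 Hz.
Step 4 — Series Q: Q = ω₀L/R = 1.38e+04·0.05/4060 = 0.17.

(a) f₀ = 2197 Hz  (b) Q = 0.17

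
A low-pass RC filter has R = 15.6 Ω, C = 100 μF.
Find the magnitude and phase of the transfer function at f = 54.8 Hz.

Step 1 — Angular frequency: ω = 2π·54.8 = 344.3 rad/s.
Step 2 — Transfer function: H(jω) = 1/(1 + jωRC).
Step 3 — Denominator: 1 + jωRC = 1 + j·344.3·15.6·0.0001 = 1 + j0.5371.
Step 4 — H = 0.7761 - j0.4169.
Step 5 — Magnitude: |H| = 0.881 (-1.1 dB); phase: φ = -28.2°.

|H| = 0.881 (-1.1 dB), φ = -28.2°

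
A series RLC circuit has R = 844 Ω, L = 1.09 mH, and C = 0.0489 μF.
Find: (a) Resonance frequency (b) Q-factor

Step 1 — Resonance condition Im(Z)=0 gives ω₀ = 1/√(LC).
Step 2 — ω₀ = 1/√(0.00109·4.89e-08) = 1.37e+05 rad/s.
Step 3 — f₀ = ω₀/(2π) = 2.18e+04 Hz.
Step 4 — Series Q: Q = ω₀L/R = 1.37e+05·0.00109/844 = 0.1769.

(a) f₀ = 2.18e+04 Hz  (b) Q = 0.1769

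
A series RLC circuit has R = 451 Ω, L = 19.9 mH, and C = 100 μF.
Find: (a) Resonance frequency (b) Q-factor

Step 1 — Resonance condition Im(Z)=0 gives ω₀ = 1/√(LC).
Step 2 — ω₀ = 1/√(0.0199·0.0001) = 708.9 rad/s.
Step 3 — f₀ = ω₀/(2π) = 112.8 Hz.
Step 4 — Series Q: Q = ω₀L/R = 708.9·0.0199/451 = 0.03128.

(a) f₀ = 112.8 Hz  (b) Q = 0.03128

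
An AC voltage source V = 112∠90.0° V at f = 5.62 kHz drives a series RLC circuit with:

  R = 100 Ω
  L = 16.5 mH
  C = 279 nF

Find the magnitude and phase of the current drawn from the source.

Step 1 — Angular frequency: ω = 2π·f = 2π·5620 = 3.531e+04 rad/s.
Step 2 — Component impedances:
  R: Z = R = 100 Ω
  L: Z = jωL = j·3.531e+04·0.0165 = 0 + j582.6 Ω
  C: Z = 1/(jωC) = -j/(ω·C) = 0 - j101.5 Ω
Step 3 — Series combination: Z_total = R + L + C = 100 + j481.1 Ω = 491.4∠78.3° Ω.
Step 4 — Source phasor: V = 112∠90.0° V = 0 + j112 V.
Step 5 — Ohm's law: I = V / Z_total = (0 + j112) / (100 + j481.1) = 0.2231 + j0.04638 A.
Step 6 — Convert to polar: |I| = 0.2279 A, ∠I = 11.7°.

I = 0.2279∠11.7° A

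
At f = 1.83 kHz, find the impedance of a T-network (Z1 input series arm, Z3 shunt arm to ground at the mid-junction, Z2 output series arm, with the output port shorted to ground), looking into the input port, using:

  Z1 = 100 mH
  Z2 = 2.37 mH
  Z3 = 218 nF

Step 1 — Angular frequency: ω = 2π·f = 2π·1830 = 1.15e+04 rad/s.
Step 2 — Component impedances:
  Z1: Z = jωL = j·1.15e+04·0.1 = 0 + j1150 Ω
  Z2: Z = jωL = j·1.15e+04·0.00237 = 0 + j27.25 Ω
  Z3: Z = 1/(jωC) = -j/(ω·C) = 0 - j398.9 Ω
Step 3 — With the output port shorted to ground, the output series arm Z2 runs from the junction to ground; the shunt arm Z3 also runs from the junction to ground. They appear in parallel: Z3 || Z2 = 0 + j29.25 Ω.
Step 4 — Series with input arm Z1: Z_in = Z1 + (Z3 || Z2) = 0 + j1179 Ω = 1179∠90.0° Ω.

Z = 0 + j1179 Ω = 1179∠90.0° Ω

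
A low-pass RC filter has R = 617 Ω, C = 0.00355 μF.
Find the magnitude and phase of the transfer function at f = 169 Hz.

Step 1 — Angular frequency: ω = 2π·169 = 1062 rad/s.
Step 2 — Transfer function: H(jω) = 1/(1 + jωRC).
Step 3 — Denominator: 1 + jωRC = 1 + j·1062·617·3.55e-09 = 1 + j0.002326.
Step 4 — H = 1 - j0.002326.
Step 5 — Magnitude: |H| = 1 (-0.0 dB); phase: φ = -0.1°.

|H| = 1 (-0.0 dB), φ = -0.1°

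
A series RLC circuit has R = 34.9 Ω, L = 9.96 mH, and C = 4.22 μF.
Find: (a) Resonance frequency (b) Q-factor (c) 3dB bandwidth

Step 1 — Resonance condition Im(Z)=0 gives ω₀ = 1/√(LC).
Step 2 — ω₀ = 1/√(0.00996·4.22e-06) = 4878 rad/s.
Step 3 — f₀ = ω₀/(2π) = 776.3 Hz.
Step 4 — Series Q: Q = ω₀L/R = 4878·0.00996/34.9 = 1.392.
Step 5 — 3dB bandwidth: Δω = ω₀/Q = 3504 rad/s; BW = Δω/(2π) = 557.7 Hz.

(a) f₀ = 776.3 Hz  (b) Q = 1.392  (c) BW = 557.7 Hz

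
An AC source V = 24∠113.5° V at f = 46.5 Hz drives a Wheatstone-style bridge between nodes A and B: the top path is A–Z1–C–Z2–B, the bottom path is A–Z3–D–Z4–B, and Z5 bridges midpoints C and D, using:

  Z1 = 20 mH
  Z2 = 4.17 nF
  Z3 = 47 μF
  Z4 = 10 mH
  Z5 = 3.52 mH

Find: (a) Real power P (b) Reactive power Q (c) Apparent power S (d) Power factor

Step 1 — Angular frequency: ω = 2π·f = 2π·46.5 = 292.2 rad/s.
Step 2 — Component impedances:
  Z1: Z = jωL = j·292.2·0.02 = 0 + j5.843 Ω
  Z2: Z = 1/(jωC) = -j/(ω·C) = 0 - j8.208e+05 Ω
  Z3: Z = 1/(jωC) = -j/(ω·C) = 0 - j72.82 Ω
  Z4: Z = jωL = j·292.2·0.01 = 0 + j2.922 Ω
  Z5: Z = jωL = j·292.2·0.00352 = 0 + j1.028 Ω
Step 3 — Bridge requires nodal analysis (the Z5 bridge couples midpoints C and D, so the two paths cannot be reduced to a simple series/parallel combination). Setting node B to ground and injecting 1 A at node A, the 3-node admittance system at A, C, D solves to V_A = Z_AB = 0 + j10.51 Ω = 10.51∠90.0° Ω.
Step 4 — Source phasor: V = 24∠113.5° V = -9.57 + j22.01 V.
Step 5 — Current: I = V / Z = 2.094 + j0.9106 A = 2.284∠23.5° A.
Step 6 — Complex power: S = V·I* = 0 + j54.81 VA.
Step 7 — Real power: P = Re(S) = 0 W.
Step 8 — Reactive power: Q = Im(S) = 54.81 VAR.
Step 9 — Apparent power: |S| = 54.81 VA.
Step 10 — Power factor: PF = P/|S| = 0 (lagging).

(a) P = 0 W  (b) Q = 54.81 VAR  (c) S = 54.81 VA  (d) PF = 0 (lagging)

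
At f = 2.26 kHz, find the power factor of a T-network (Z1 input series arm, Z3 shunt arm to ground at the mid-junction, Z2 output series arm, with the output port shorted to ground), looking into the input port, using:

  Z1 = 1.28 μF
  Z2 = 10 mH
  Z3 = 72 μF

Step 1 — Angular frequency: ω = 2π·f = 2π·2260 = 1.42e+04 rad/s.
Step 2 — Component impedances:
  Z1: Z = 1/(jωC) = -j/(ω·C) = 0 - j55.02 Ω
  Z2: Z = jωL = j·1.42e+04·0.01 = 0 + j142 Ω
  Z3: Z = 1/(jωC) = -j/(ω·C) = 0 - j0.9781 Ω
Step 3 — With the output port shorted to ground, the output series arm Z2 runs from the junction to ground; the shunt arm Z3 also runs from the junction to ground. They appear in parallel: Z3 || Z2 = 0 - j0.9849 Ω.
Step 4 — Series with input arm Z1: Z_in = Z1 + (Z3 || Z2) = 0 - j56 Ω = 56∠-90.0° Ω.
Step 5 — Power factor: PF = cos(φ) = Re(Z)/|Z| = 0/56 = 0.
Step 6 — Type: Im(Z) = -56 ⇒ leading (phase φ = -90.0°).

PF = 0 (leading, φ = -90.0°)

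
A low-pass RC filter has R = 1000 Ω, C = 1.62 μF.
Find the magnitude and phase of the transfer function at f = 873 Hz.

Step 1 — Angular frequency: ω = 2π·873 = 5485 rad/s.
Step 2 — Transfer function: H(jω) = 1/(1 + jωRC).
Step 3 — Denominator: 1 + jωRC = 1 + j·5485·1000·1.62e-06 = 1 + j8.886.
Step 4 — H = 0.01251 - j0.1111.
Step 5 — Magnitude: |H| = 0.1118 (-19.0 dB); phase: φ = -83.6°.

|H| = 0.1118 (-19.0 dB), φ = -83.6°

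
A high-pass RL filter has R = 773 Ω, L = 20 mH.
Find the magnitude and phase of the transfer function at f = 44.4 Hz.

Step 1 — Angular frequency: ω = 2π·44.4 = 279 rad/s.
Step 2 — Transfer function: H(jω) = jωL/(R + jωL).
Step 3 — Numerator jωL = j·5.579; denominator R + jωL = 773 + j5.579.
Step 4 — H = 5.21e-05 + j0.007218.
Step 5 — Magnitude: |H| = 0.007218 (-42.8 dB); phase: φ = 89.6°.

|H| = 0.007218 (-42.8 dB), φ = 89.6°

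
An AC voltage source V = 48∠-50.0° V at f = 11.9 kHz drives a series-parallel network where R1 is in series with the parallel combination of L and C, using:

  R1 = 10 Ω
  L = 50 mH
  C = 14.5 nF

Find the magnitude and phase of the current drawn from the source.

Step 1 — Angular frequency: ω = 2π·f = 2π·1.19e+04 = 7.477e+04 rad/s.
Step 2 — Component impedances:
  R1: Z = R = 10 Ω
  L: Z = jωL = j·7.477e+04·0.05 = 0 + j3738 Ω
  C: Z = 1/(jωC) = -j/(ω·C) = 0 - j922.4 Ω
Step 3 — Parallel branch: L || C = 1/(1/L + 1/C) = 0 - j1224 Ω.
Step 4 — Series with R1: Z_total = R1 + (L || C) = 10 - j1224 Ω = 1225∠-89.5° Ω.
Step 5 — Source phasor: V = 48∠-50.0° V = 30.85 - j36.77 V.
Step 6 — Ohm's law: I = V / Z_total = (30.85 - j36.77) / (10 - j1224) = 0.03023 + j0.02495 A.
Step 7 — Convert to polar: |I| = 0.0392 A, ∠I = 39.5°.

I = 0.0392∠39.5° A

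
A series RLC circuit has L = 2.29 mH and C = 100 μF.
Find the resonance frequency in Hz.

Step 1 — Resonance condition Im(Z)=0 gives ω₀ = 1/√(LC).
Step 2 — ω₀ = 1/√(0.00229·0.0001) = 2090 rad/s.
Step 3 — f₀ = ω₀/(2π) = 332.6 Hz.

f₀ = 332.6 Hz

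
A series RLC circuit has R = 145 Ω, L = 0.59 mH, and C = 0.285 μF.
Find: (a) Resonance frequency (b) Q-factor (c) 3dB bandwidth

Step 1 — Resonance: ω₀ = 1/√(LC) = 1/√(0.00059·2.85e-07) = 7.712e+04 rad/s.
Step 2 — f₀ = ω₀/(2π) = 1.227e+04 Hz.
Step 3 — Series Q: Q = ω₀L/R = 7.712e+04·0.00059/145 = 0.3138.
Step 4 — Bandwidth: Δω = ω₀/Q = 2.458e+05 rad/s; BW = Δω/(2π) = 3.911e+04 Hz.

(a) f₀ = 1.227e+04 Hz  (b) Q = 0.3138  (c) BW = 3.911e+04 Hz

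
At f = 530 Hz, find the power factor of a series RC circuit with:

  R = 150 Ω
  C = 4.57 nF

Step 1 — Angular frequency: ω = 2π·f = 2π·530 = 3330 rad/s.
Step 2 — Component impedances:
  R: Z = R = 150 Ω
  C: Z = 1/(jωC) = -j/(ω·C) = 0 - j6.571e+04 Ω
Step 3 — Series combination: Z_total = R + C = 150 - j6.571e+04 Ω = 6.571e+04∠-89.9° Ω.
Step 4 — Power factor: PF = cos(φ) = Re(Z)/|Z| = 150/6.571e+04 = 0.002283.
Step 5 — Type: Im(Z) = -6.571e+04 ⇒ leading (phase φ = -89.9°).

PF = 0.002283 (leading, φ = -89.9°)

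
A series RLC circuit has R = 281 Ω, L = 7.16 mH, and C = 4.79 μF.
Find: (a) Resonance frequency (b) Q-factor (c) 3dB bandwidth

Step 1 — Resonance: ω₀ = 1/√(LC) = 1/√(0.00716·4.79e-06) = 5400 rad/s.
Step 2 — f₀ = ω₀/(2π) = 859.4 Hz.
Step 3 — Series Q: Q = ω₀L/R = 5400·0.00716/281 = 0.1376.
Step 4 — Bandwidth: Δω = ω₀/Q = 3.925e+04 rad/s; BW = Δω/(2π) = 6246 Hz.

(a) f₀ = 859.4 Hz  (b) Q = 0.1376  (c) BW = 6246 Hz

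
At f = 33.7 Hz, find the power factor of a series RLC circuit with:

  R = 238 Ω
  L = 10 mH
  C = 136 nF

Step 1 — Angular frequency: ω = 2π·f = 2π·33.7 = 211.7 rad/s.
Step 2 — Component impedances:
  R: Z = R = 238 Ω
  L: Z = jωL = j·211.7·0.01 = 0 + j2.117 Ω
  C: Z = 1/(jωC) = -j/(ω·C) = 0 - j3.473e+04 Ω
Step 3 — Series combination: Z_total = R + L + C = 238 - j3.472e+04 Ω = 3.472e+04∠-89.6° Ω.
Step 4 — Power factor: PF = cos(φ) = Re(Z)/|Z| = 238/34724 = 0.006854.
Step 5 — Type: Im(Z) = -3.472e+04 ⇒ leading (phase φ = -89.6°).

PF = 0.006854 (leading, φ = -89.6°)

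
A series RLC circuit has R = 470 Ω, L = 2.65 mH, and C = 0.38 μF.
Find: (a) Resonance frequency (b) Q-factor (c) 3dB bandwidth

Step 1 — Resonance condition Im(Z)=0 gives ω₀ = 1/√(LC).
Step 2 — ω₀ = 1/√(0.00265·3.8e-07) = 3.151e+04 rad/s.
Step 3 — f₀ = ω₀/(2π) = 5015 Hz.
Step 4 — Series Q: Q = ω₀L/R = 3.151e+04·0.00265/470 = 0.1777.
Step 5 — 3dB bandwidth: Δω = ω₀/Q = 1.774e+05 rad/s; BW = Δω/(2π) = 2.823e+04 Hz.

(a) f₀ = 5015 Hz  (b) Q = 0.1777  (c) BW = 2.823e+04 Hz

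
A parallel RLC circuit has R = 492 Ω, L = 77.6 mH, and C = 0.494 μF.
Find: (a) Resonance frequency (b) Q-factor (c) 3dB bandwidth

Step 1 — Resonance: ω₀ = 1/√(LC) = 1/√(0.0776·4.94e-07) = 5107 rad/s.
Step 2 — f₀ = ω₀/(2π) = 812.9 Hz.
Step 3 — Parallel Q: Q = R/(ω₀L) = 492/(5107·0.0776) = 1.241.
Step 4 — Bandwidth: Δω = ω₀/Q = 4114 rad/s; BW = Δω/(2π) = 654.8 Hz.

(a) f₀ = 812.9 Hz  (b) Q = 1.241  (c) BW = 654.8 Hz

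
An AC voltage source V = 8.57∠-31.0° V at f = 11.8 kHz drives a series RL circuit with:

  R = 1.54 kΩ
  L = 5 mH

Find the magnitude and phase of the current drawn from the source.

Step 1 — Angular frequency: ω = 2π·f = 2π·1.18e+04 = 7.414e+04 rad/s.
Step 2 — Component impedances:
  R: Z = R = 1540 Ω
  L: Z = jωL = j·7.414e+04·0.005 = 0 + j370.7 Ω
Step 3 — Series combination: Z_total = R + L = 1540 + j370.7 Ω = 1584∠13.5° Ω.
Step 4 — Source phasor: V = 8.57∠-31.0° V = 7.346 - j4.414 V.
Step 5 — Ohm's law: I = V / Z_total = (7.346 - j4.414) / (1540 + j370.7) = 0.003857 - j0.003795 A.
Step 6 — Convert to polar: |I| = 0.00541 A, ∠I = -44.5°.

I = 0.00541∠-44.5° A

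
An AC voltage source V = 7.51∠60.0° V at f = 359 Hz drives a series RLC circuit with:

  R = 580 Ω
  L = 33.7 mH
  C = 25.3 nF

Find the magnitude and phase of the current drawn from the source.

Step 1 — Angular frequency: ω = 2π·f = 2π·359 = 2256 rad/s.
Step 2 — Component impedances:
  R: Z = R = 580 Ω
  L: Z = jωL = j·2256·0.0337 = 0 + j76.02 Ω
  C: Z = 1/(jωC) = -j/(ω·C) = 0 - j1.752e+04 Ω
Step 3 — Series combination: Z_total = R + L + C = 580 - j1.745e+04 Ω = 1.746e+04∠-88.1° Ω.
Step 4 — Source phasor: V = 7.51∠60.0° V = 3.755 + j6.504 V.
Step 5 — Ohm's law: I = V / Z_total = (3.755 + j6.504) / (580 - j1.745e+04) = -0.0003652 + j0.0002274 A.
Step 6 — Convert to polar: |I| = 0.0004302 A, ∠I = 148.1°.

I = 0.0004302∠148.1° A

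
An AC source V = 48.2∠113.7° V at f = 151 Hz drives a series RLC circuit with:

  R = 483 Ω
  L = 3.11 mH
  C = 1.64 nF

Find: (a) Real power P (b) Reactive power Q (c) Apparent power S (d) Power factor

Step 1 — Angular frequency: ω = 2π·f = 2π·151 = 948.8 rad/s.
Step 2 — Component impedances:
  R: Z = R = 483 Ω
  L: Z = jωL = j·948.8·0.00311 = 0 + j2.951 Ω
  C: Z = 1/(jωC) = -j/(ω·C) = 0 - j6.427e+05 Ω
Step 3 — Series combination: Z_total = R + L + C = 483 - j6.427e+05 Ω = 6.427e+05∠-90.0° Ω.
Step 4 — Source phasor: V = 48.2∠113.7° V = -19.37 + j44.13 V.
Step 5 — Current: I = V / Z = -6.87e-05 - j3.009e-05 A = 7.5e-05∠-156.3° A.
Step 6 — Complex power: S = V·I* = 2.717e-06 - j0.003615 VA.
Step 7 — Real power: P = Re(S) = 2.717e-06 W.
Step 8 — Reactive power: Q = Im(S) = -0.003615 VAR.
Step 9 — Apparent power: |S| = 0.003615 VA.
Step 10 — Power factor: PF = P/|S| = 0.0007515 (leading).

(a) P = 2.717e-06 W  (b) Q = -0.003615 VAR  (c) S = 0.003615 VA  (d) PF = 0.0007515 (leading)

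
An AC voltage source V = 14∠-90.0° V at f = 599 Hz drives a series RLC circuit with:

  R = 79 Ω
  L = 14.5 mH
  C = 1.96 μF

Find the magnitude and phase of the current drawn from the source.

Step 1 — Angular frequency: ω = 2π·f = 2π·599 = 3764 rad/s.
Step 2 — Component impedances:
  R: Z = R = 79 Ω
  L: Z = jωL = j·3764·0.0145 = 0 + j54.57 Ω
  C: Z = 1/(jωC) = -j/(ω·C) = 0 - j135.6 Ω
Step 3 — Series combination: Z_total = R + L + C = 79 - j80.99 Ω = 113.1∠-45.7° Ω.
Step 4 — Source phasor: V = 14∠-90.0° V = 0 - j14 V.
Step 5 — Ohm's law: I = V / Z_total = (0 - j14) / (79 - j80.99) = 0.08858 - j0.0864 A.
Step 6 — Convert to polar: |I| = 0.1237 A, ∠I = -44.3°.

I = 0.1237∠-44.3° A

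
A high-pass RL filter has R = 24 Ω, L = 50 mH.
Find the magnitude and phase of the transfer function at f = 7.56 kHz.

Step 1 — Angular frequency: ω = 2π·7560 = 4.75e+04 rad/s.
Step 2 — Transfer function: H(jω) = jωL/(R + jωL).
Step 3 — Numerator jωL = j·2375; denominator R + jωL = 24 + j2375.
Step 4 — H = 0.9999 + j0.0101.
Step 5 — Magnitude: |H| = 0.9999 (-0.0 dB); phase: φ = 0.6°.

|H| = 0.9999 (-0.0 dB), φ = 0.6°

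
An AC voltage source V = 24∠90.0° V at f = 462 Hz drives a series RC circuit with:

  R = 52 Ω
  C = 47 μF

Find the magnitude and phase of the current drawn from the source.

Step 1 — Angular frequency: ω = 2π·f = 2π·462 = 2903 rad/s.
Step 2 — Component impedances:
  R: Z = R = 52 Ω
  C: Z = 1/(jωC) = -j/(ω·C) = 0 - j7.33 Ω
Step 3 — Series combination: Z_total = R + C = 52 - j7.33 Ω = 52.51∠-8.0° Ω.
Step 4 — Source phasor: V = 24∠90.0° V = 0 + j24 V.
Step 5 — Ohm's law: I = V / Z_total = (0 + j24) / (52 - j7.33) = -0.06379 + j0.4525 A.
Step 6 — Convert to polar: |I| = 0.457 A, ∠I = 98.0°.

I = 0.457∠98.0° A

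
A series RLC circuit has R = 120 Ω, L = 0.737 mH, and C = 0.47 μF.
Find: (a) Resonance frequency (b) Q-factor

Step 1 — Resonance condition Im(Z)=0 gives ω₀ = 1/√(LC).
Step 2 — ω₀ = 1/√(0.000737·4.7e-07) = 5.373e+04 rad/s.
Step 3 — f₀ = ω₀/(2π) = 8551 Hz.
Step 4 — Series Q: Q = ω₀L/R = 5.373e+04·0.000737/120 = 0.33.

(a) f₀ = 8551 Hz  (b) Q = 0.33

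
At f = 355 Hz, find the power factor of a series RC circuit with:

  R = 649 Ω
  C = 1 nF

Step 1 — Angular frequency: ω = 2π·f = 2π·355 = 2231 rad/s.
Step 2 — Component impedances:
  R: Z = R = 649 Ω
  C: Z = 1/(jωC) = -j/(ω·C) = 0 - j4.483e+05 Ω
Step 3 — Series combination: Z_total = R + C = 649 - j4.483e+05 Ω = 4.483e+05∠-89.9° Ω.
Step 4 — Power factor: PF = cos(φ) = Re(Z)/|Z| = 649/4.483e+05 = 0.001448.
Step 5 — Type: Im(Z) = -4.483e+05 ⇒ leading (phase φ = -89.9°).

PF = 0.001448 (leading, φ = -89.9°)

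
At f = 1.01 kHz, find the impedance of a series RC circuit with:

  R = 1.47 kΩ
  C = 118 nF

Step 1 — Angular frequency: ω = 2π·f = 2π·1010 = 6346 rad/s.
Step 2 — Component impedances:
  R: Z = R = 1470 Ω
  C: Z = 1/(jωC) = -j/(ω·C) = 0 - j1335 Ω
Step 3 — Series combination: Z_total = R + C = 1470 - j1335 Ω = 1986∠-42.3° Ω.

Z = 1470 - j1335 Ω = 1986∠-42.3° Ω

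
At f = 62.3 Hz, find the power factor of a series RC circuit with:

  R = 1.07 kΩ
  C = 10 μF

Step 1 — Angular frequency: ω = 2π·f = 2π·62.3 = 391.4 rad/s.
Step 2 — Component impedances:
  R: Z = R = 1070 Ω
  C: Z = 1/(jωC) = -j/(ω·C) = 0 - j255.5 Ω
Step 3 — Series combination: Z_total = R + C = 1070 - j255.5 Ω = 1100∠-13.4° Ω.
Step 4 — Power factor: PF = cos(φ) = Re(Z)/|Z| = 1070/1100 = 0.9727.
Step 5 — Type: Im(Z) = -255.5 ⇒ leading (phase φ = -13.4°).

PF = 0.9727 (leading, φ = -13.4°)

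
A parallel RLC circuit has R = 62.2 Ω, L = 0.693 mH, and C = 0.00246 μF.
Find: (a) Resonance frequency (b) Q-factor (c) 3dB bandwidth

Step 1 — Resonance: ω₀ = 1/√(LC) = 1/√(0.000693·2.46e-09) = 7.659e+05 rad/s.
Step 2 — f₀ = ω₀/(2π) = 1.219e+05 Hz.
Step 3 — Parallel Q: Q = R/(ω₀L) = 62.2/(7.659e+05·0.000693) = 0.1172.
Step 4 — Bandwidth: Δω = ω₀/Q = 6.535e+06 rad/s; BW = Δω/(2π) = 1.04e+06 Hz.

(a) f₀ = 1.219e+05 Hz  (b) Q = 0.1172  (c) BW = 1.04e+06 Hz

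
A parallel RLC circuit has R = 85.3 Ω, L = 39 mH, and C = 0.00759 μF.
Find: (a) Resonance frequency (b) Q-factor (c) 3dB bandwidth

Step 1 — Resonance: ω₀ = 1/√(LC) = 1/√(0.039·7.59e-09) = 5.812e+04 rad/s.
Step 2 — f₀ = ω₀/(2π) = 9251 Hz.
Step 3 — Parallel Q: Q = R/(ω₀L) = 85.3/(5.812e+04·0.039) = 0.03763.
Step 4 — Bandwidth: Δω = ω₀/Q = 1.545e+06 rad/s; BW = Δω/(2π) = 2.458e+05 Hz.

(a) f₀ = 9251 Hz  (b) Q = 0.03763  (c) BW = 2.458e+05 Hz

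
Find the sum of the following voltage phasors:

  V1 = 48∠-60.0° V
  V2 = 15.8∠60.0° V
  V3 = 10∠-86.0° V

Step 1 — Convert each phasor to rectangular form:
  V1 = 48·(cos(-60.0°) + j·sin(-60.0°)) = 24 - j41.57 V
  V2 = 15.8·(cos(60.0°) + j·sin(60.0°)) = 7.9 + j13.68 V
  V3 = 10·(cos(-86.0°) + j·sin(-86.0°)) = 0.6976 - j9.976 V
Step 2 — Sum components: V_total = 32.6 - j37.86 V.
Step 3 — Convert to polar: |V_total| = 49.96 V, ∠V_total = -49.3°.

V_total = 49.96∠-49.3° V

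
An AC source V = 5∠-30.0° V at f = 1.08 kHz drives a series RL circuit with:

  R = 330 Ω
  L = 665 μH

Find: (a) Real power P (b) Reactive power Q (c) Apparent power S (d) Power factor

Step 1 — Angular frequency: ω = 2π·f = 2π·1080 = 6786 rad/s.
Step 2 — Component impedances:
  R: Z = R = 330 Ω
  L: Z = jωL = j·6786·0.000665 = 0 + j4.513 Ω
Step 3 — Series combination: Z_total = R + L = 330 + j4.513 Ω = 330∠0.8° Ω.
Step 4 — Source phasor: V = 5∠-30.0° V = 4.33 - j2.5 V.
Step 5 — Current: I = V / Z = 0.01302 - j0.007754 A = 0.01515∠-30.8° A.
Step 6 — Complex power: S = V·I* = 0.07574 + j0.001036 VA.
Step 7 — Real power: P = Re(S) = 0.07574 W.
Step 8 — Reactive power: Q = Im(S) = 0.001036 VAR.
Step 9 — Apparent power: |S| = 0.07575 VA.
Step 10 — Power factor: PF = P/|S| = 0.9999 (lagging).

(a) P = 0.07574 W  (b) Q = 0.001036 VAR  (c) S = 0.07575 VA  (d) PF = 0.9999 (lagging)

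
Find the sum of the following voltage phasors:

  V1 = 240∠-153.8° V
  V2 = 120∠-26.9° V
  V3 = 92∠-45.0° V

Step 1 — Convert each phasor to rectangular form:
  V1 = 240·(cos(-153.8°) + j·sin(-153.8°)) = -215.3 - j106 V
  V2 = 120·(cos(-26.9°) + j·sin(-26.9°)) = 107 - j54.29 V
  V3 = 92·(cos(-45.0°) + j·sin(-45.0°)) = 65.05 - j65.05 V
Step 2 — Sum components: V_total = -43.27 - j225.3 V.
Step 3 — Convert to polar: |V_total| = 229.4 V, ∠V_total = -100.9°.

V_total = 229.4∠-100.9° V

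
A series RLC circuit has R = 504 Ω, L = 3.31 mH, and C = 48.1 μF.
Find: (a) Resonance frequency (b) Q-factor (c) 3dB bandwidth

Step 1 — Resonance: ω₀ = 1/√(LC) = 1/√(0.00331·4.81e-05) = 2506 rad/s.
Step 2 — f₀ = ω₀/(2π) = 398.9 Hz.
Step 3 — Series Q: Q = ω₀L/R = 2506·0.00331/504 = 0.01646.
Step 4 — Bandwidth: Δω = ω₀/Q = 1.523e+05 rad/s; BW = Δω/(2π) = 2.423e+04 Hz.

(a) f₀ = 398.9 Hz  (b) Q = 0.01646  (c) BW = 2.423e+04 Hz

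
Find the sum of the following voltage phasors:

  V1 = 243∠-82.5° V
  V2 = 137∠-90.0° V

Step 1 — Convert each phasor to rectangular form:
  V1 = 243·(cos(-82.5°) + j·sin(-82.5°)) = 31.72 - j240.9 V
  V2 = 137·(cos(-90.0°) + j·sin(-90.0°)) = 0 - j137 V
Step 2 — Sum components: V_total = 31.72 - j377.9 V.
Step 3 — Convert to polar: |V_total| = 379.2 V, ∠V_total = -85.2°.

V_total = 379.2∠-85.2° V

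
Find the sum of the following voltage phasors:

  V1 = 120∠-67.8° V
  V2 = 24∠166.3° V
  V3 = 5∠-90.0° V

Step 1 — Convert each phasor to rectangular form:
  V1 = 120·(cos(-67.8°) + j·sin(-67.8°)) = 45.34 - j111.1 V
  V2 = 24·(cos(166.3°) + j·sin(166.3°)) = -23.32 + j5.684 V
  V3 = 5·(cos(-90.0°) + j·sin(-90.0°)) = 0 - j5 V
Step 2 — Sum components: V_total = 22.02 - j110.4 V.
Step 3 — Convert to polar: |V_total| = 112.6 V, ∠V_total = -78.7°.

V_total = 112.6∠-78.7° V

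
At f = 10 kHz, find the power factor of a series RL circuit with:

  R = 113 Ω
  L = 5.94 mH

Step 1 — Angular frequency: ω = 2π·f = 2π·1e+04 = 6.283e+04 rad/s.
Step 2 — Component impedances:
  R: Z = R = 113 Ω
  L: Z = jωL = j·6.283e+04·0.00594 = 0 + j373.2 Ω
Step 3 — Series combination: Z_total = R + L = 113 + j373.2 Ω = 390∠73.2° Ω.
Step 4 — Power factor: PF = cos(φ) = Re(Z)/|Z| = 113/389.95 = 0.2898.
Step 5 — Type: Im(Z) = 373.2 ⇒ lagging (phase φ = 73.2°).

PF = 0.2898 (lagging, φ = 73.2°)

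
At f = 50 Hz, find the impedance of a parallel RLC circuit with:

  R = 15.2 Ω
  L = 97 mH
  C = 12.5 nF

Step 1 — Angular frequency: ω = 2π·f = 2π·50 = 314.2 rad/s.
Step 2 — Component impedances:
  R: Z = R = 15.2 Ω
  L: Z = jωL = j·314.2·0.097 = 0 + j30.47 Ω
  C: Z = 1/(jωC) = -j/(ω·C) = 0 - j2.546e+05 Ω
Step 3 — Parallel combination: 1/Z_total = 1/R + 1/L + 1/C; Z_total = 12.17 + j6.071 Ω = 13.6∠26.5° Ω.

Z = 12.17 + j6.071 Ω = 13.6∠26.5° Ω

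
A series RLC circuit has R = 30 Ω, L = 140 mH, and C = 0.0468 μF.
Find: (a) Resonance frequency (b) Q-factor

Step 1 — Resonance condition Im(Z)=0 gives ω₀ = 1/√(LC).
Step 2 — ω₀ = 1/√(0.14·4.68e-08) = 1.235e+04 rad/s.
Step 3 — f₀ = ω₀/(2π) = 1966 Hz.
Step 4 — Series Q: Q = ω₀L/R = 1.235e+04·0.14/30 = 57.65.

(a) f₀ = 1966 Hz  (b) Q = 57.65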